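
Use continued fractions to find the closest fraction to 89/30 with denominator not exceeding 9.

3/1

Expand x = 89/30 as a continued fraction with the Euclidean algorithm:
  89 = 2*30 + 29, so a_0 = 2.
  30 = 1*29 + 1, so a_1 = 1.
  29 = 29*1 + 0, so a_2 = 29.
so x = [2; 1, 29].
Convergents (p_i = a_i*p_{i-1} + p_{i-2}, q_i = a_i*q_{i-1} + q_{i-2} with p_{-2}=0, p_{-1}=1, q_{-2}=1, q_{-1}=0), until the denominator exceeds 9:
  i=0: a_0=2, p_0 = 2*1 + 0 = 2, q_0 = 2*0 + 1 = 1.
  i=1: a_1=1, p_1 = 1*2 + 1 = 3, q_1 = 1*1 + 0 = 1.
  i=2: a_2=29, p_2 = 29*3 + 2 = 89, q_2 = 29*1 + 1 = 30.
q_2 = 30 > 9, so the last convergent with denominator <= 9 is p_1/q_1 = 3/1.
The closest fraction with denominator <= 9 is either p_1/q_1 or the intermediate fraction (k*p_1 + p_0)/(k*q_1 + q_0) with the largest k >= 1 whose denominator stays <= 9; these approach x as k grows, and every other convergent or intermediate fraction in range is farther away.
Largest k: floor((9 - q_0)/q_1) = floor((9 - 1)/1) = 8.
That gives (8*3 + 2)/(8*1 + 1) = 26/9.
Compare the errors: |x - 3/1| = |89*1 - 3*30|/(30*1) = 1/30, and |x - 26/9| = |89*9 - 26*30|/(30*9) = 21/270.
Cross-multiplying, 1*270 = 270 < 630 = 21*30, so 1/30 is smaller: the convergent 3/1 is closer to x than 26/9.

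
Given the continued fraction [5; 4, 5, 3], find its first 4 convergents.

5/1, 21/4, 110/21, 351/67

Using the convergent recurrence p_i = a_i*p_{i-1} + p_{i-2}, q_i = a_i*q_{i-1} + q_{i-2} with p_{-2}=0, p_{-1}=1, q_{-2}=1, q_{-1}=0:
  i=0: a_0=5, p_0 = 5*1 + 0 = 5, q_0 = 5*0 + 1 = 1.
  i=1: a_1=4, p_1 = 4*5 + 1 = 21, q_1 = 4*1 + 0 = 4.
  i=2: a_2=5, p_2 = 5*21 + 5 = 110, q_2 = 5*4 + 1 = 21.
  i=3: a_3=3, p_3 = 3*110 + 21 = 351, q_3 = 3*21 + 4 = 67.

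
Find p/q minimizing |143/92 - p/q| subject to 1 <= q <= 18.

14/9

Expand x = 143/92 as a continued fraction with the Euclidean algorithm:
  143 = 1*92 + 51, so a_0 = 1.
  92 = 1*51 + 41, so a_1 = 1.
  51 = 1*41 + 10, so a_2 = 1.
  41 = 4*10 + 1, so a_3 = 4.
  10 = 10*1 + 0, so a_4 = 10.
so x = [1; 1, 1, 4, 10].
Convergents (p_i = a_i*p_{i-1} + p_{i-2}, q_i = a_i*q_{i-1} + q_{i-2} with p_{-2}=0, p_{-1}=1, q_{-2}=1, q_{-1}=0), until the denominator exceeds 18:
  i=0: a_0=1, p_0 = 1*1 + 0 = 1, q_0 = 1*0 + 1 = 1.
  i=1: a_1=1, p_1 = 1*1 + 1 = 2, q_1 = 1*1 + 0 = 1.
  i=2: a_2=1, p_2 = 1*2 + 1 = 3, q_2 = 1*1 + 1 = 2.
  i=3: a_3=4, p_3 = 4*3 + 2 = 14, q_3 = 4*2 + 1 = 9.
  i=4: a_4=10, p_4 = 10*14 + 3 = 143, q_4 = 10*9 + 2 = 92.
q_4 = 92 > 18, so the last convergent with denominator <= 18 is p_3/q_3 = 14/9.
The closest fraction with denominator <= 18 is either p_3/q_3 or the intermediate fraction (k*p_3 + p_2)/(k*q_3 + q_2) with the largest k >= 1 whose denominator stays <= 18; these approach x as k grows, and every other convergent or intermediate fraction in range is farther away.
Largest k: floor((18 - q_2)/q_3) = floor((18 - 2)/9) = 1.
That gives (1*14 + 3)/(1*9 + 2) = 17/11.
Compare the errors: |x - 14/9| = |143*9 - 14*92|/(92*9) = 1/828, and |x - 17/11| = |143*11 - 17*92|/(92*11) = 9/1012.
Cross-multiplying, 1*1012 = 1012 < 7452 = 9*828, so 1/828 is smaller: the convergent 14/9 is closer to x than 17/11.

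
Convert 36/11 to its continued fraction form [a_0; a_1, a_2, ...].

[3; 3, 1, 2]

Run the Euclidean algorithm on 36 and 11; the successive quotients are the partial quotients a_0, a_1, ... (each step inverts the fractional part left over by the previous one):
  36 = 3*11 + 3, so a_0 = 3.
  11 = 3*3 + 2, so a_1 = 3.
  3 = 1*2 + 1, so a_2 = 1.
  2 = 2*1 + 0, so a_3 = 2.
The remainder reaches 0 after 4 divisions, so the expansion has 4 partial quotients, read off in order.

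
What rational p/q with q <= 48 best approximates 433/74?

275/47

Expand x = 433/74 as a continued fraction with the Euclidean algorithm:
  433 = 5*74 + 63, so a_0 = 5.
  74 = 1*63 + 11, so a_1 = 1.
  63 = 5*11 + 8, so a_2 = 5.
  11 = 1*8 + 3, so a_3 = 1.
  8 = 2*3 + 2, so a_4 = 2.
  3 = 1*2 + 1, so a_5 = 1.
  2 = 2*1 + 0, so a_6 = 2.
so x = [5; 1, 5, 1, 2, 1, 2].
Convergents (p_i = a_i*p_{i-1} + p_{i-2}, q_i = a_i*q_{i-1} + q_{i-2} with p_{-2}=0, p_{-1}=1, q_{-2}=1, q_{-1}=0), until the denominator exceeds 48:
  i=0: a_0=5, p_0 = 5*1 + 0 = 5, q_0 = 5*0 + 1 = 1.
  i=1: a_1=1, p_1 = 1*5 + 1 = 6, q_1 = 1*1 + 0 = 1.
  i=2: a_2=5, p_2 = 5*6 + 5 = 35, q_2 = 5*1 + 1 = 6.
  i=3: a_3=1, p_3 = 1*35 + 6 = 41, q_3 = 1*6 + 1 = 7.
  i=4: a_4=2, p_4 = 2*41 + 35 = 117, q_4 = 2*7 + 6 = 20.
  i=5: a_5=1, p_5 = 1*117 + 41 = 158, q_5 = 1*20 + 7 = 27.
  i=6: a_6=2, p_6 = 2*158 + 117 = 433, q_6 = 2*27 + 20 = 74.
q_6 = 74 > 48, so the last convergent with denominator <= 48 is p_5/q_5 = 158/27.
The closest fraction with denominator <= 48 is either p_5/q_5 or the intermediate fraction (k*p_5 + p_4)/(k*q_5 + q_4) with the largest k >= 1 whose denominator stays <= 48; these approach x as k grows, and every other convergent or intermediate fraction in range is farther away.
Largest k: floor((48 - q_4)/q_5) = floor((48 - 20)/27) = 1.
That gives (1*158 + 117)/(1*27 + 20) = 275/47.
Compare the errors: |x - 158/27| = |433*27 - 158*74|/(74*27) = 1/1998, and |x - 275/47| = |433*47 - 275*74|/(74*47) = 1/3478.
Cross-multiplying, 1*1998 = 1998 < 3478 = 1*3478, so 1/3478 is smaller: the intermediate fraction 275/47 is closer to x than 158/27.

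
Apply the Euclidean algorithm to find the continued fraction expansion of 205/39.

[5; 3, 1, 9]

Run the Euclidean algorithm on 205 and 39; the successive quotients are the partial quotients a_0, a_1, ... (each step inverts the fractional part left over by the previous one):
  205 = 5*39 + 10, so a_0 = 5.
  39 = 3*10 + 9, so a_1 = 3.
  10 = 1*9 + 1, so a_2 = 1.
  9 = 9*1 + 0, so a_3 = 9.
The remainder reaches 0 after 4 divisions, so the expansion has 4 partial quotients, read off in order.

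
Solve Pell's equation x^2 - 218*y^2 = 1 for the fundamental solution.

(x, y) = (126003, 8534)

First expand sqrt(218) as a continued fraction. With x_i = (sqrt(218) + m_i)/d_i and (m_0, d_0) = (0, 1): a_0 = floor(sqrt(218)) = 14, since 14^2 = 196 <= 218 < 225 = 15^2.
Iterate m_{i+1} = d_i*a_i - m_i, d_{i+1} = (218 - m_{i+1}^2)/d_i, a_{i+1} = floor((a_0 + m_{i+1})/d_{i+1}):
  m_1 = 1*14 - 0 = 14, d_1 = (218 - 14^2)/1 = 22/1 = 22, a_1 = floor((14 + 14)/22) = 1.
  m_2 = 22*1 - 14 = 8, d_2 = (218 - 8^2)/22 = 154/22 = 7, a_2 = floor((14 + 8)/7) = 3.
  m_3 = 7*3 - 8 = 13, d_3 = (218 - 13^2)/7 = 49/7 = 7, a_3 = floor((14 + 13)/7) = 3.
  m_4 = 7*3 - 13 = 8, d_4 = (218 - 8^2)/7 = 154/7 = 22, a_4 = floor((14 + 8)/22) = 1.
  m_5 = 22*1 - 8 = 14, d_5 = (218 - 14^2)/22 = 22/22 = 1, a_5 = floor((14 + 14)/1) = 28.
  m_6 = 1*28 - 14 = 14, d_6 = (218 - 14^2)/1 = 22/1 = 22: (m_6, d_6) = (m_1, d_1) = (14, 22), so from here the quotients repeat a_1, ..., a_5; the period length is 5.
So sqrt(218) = [14; (1, 3, 3, 1, 28)] with period length k = 5.
k is odd, so (p_{k-1}, q_{k-1}) only solves x^2 - 218y^2 = -1 and the fundamental solution of x^2 - 218y^2 = 1 is (p_{2k-1}, q_{2k-1}) = (p_9, q_9); compute convergents through index 9, running through the period twice.
Convergents (p_i = a_i*p_{i-1} + p_{i-2}, q_i = a_i*q_{i-1} + q_{i-2} with p_{-2}=0, p_{-1}=1, q_{-2}=1, q_{-1}=0):
  i=0: a_0=14, p_0 = 14*1 + 0 = 14, q_0 = 14*0 + 1 = 1.
  i=1: a_1=1, p_1 = 1*14 + 1 = 15, q_1 = 1*1 + 0 = 1.
  i=2: a_2=3, p_2 = 3*15 + 14 = 59, q_2 = 3*1 + 1 = 4.
  i=3: a_3=3, p_3 = 3*59 + 15 = 192, q_3 = 3*4 + 1 = 13.
  i=4: a_4=1, p_4 = 1*192 + 59 = 251, q_4 = 1*13 + 4 = 17.
  i=5: a_5=28, p_5 = 28*251 + 192 = 7220, q_5 = 28*17 + 13 = 489.
  i=6: a_6=1, p_6 = 1*7220 + 251 = 7471, q_6 = 1*489 + 17 = 506.
  i=7: a_7=3, p_7 = 3*7471 + 7220 = 29633, q_7 = 3*506 + 489 = 2007.
  i=8: a_8=3, p_8 = 3*29633 + 7471 = 96370, q_8 = 3*2007 + 506 = 6527.
  i=9: a_9=1, p_9 = 1*96370 + 29633 = 126003, q_9 = 1*6527 + 2007 = 8534.
Indeed p_4^2 - 218*q_4^2 = 63001 - 63002 = -1, not +1.
Check: 126003^2 - 218*8534^2 = 15876756009 - 15876756008 = 1, so (x, y) = (126003, 8534) solves the equation, and by the theorem it is the least positive solution.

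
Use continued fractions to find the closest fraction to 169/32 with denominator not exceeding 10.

Expand x = 169/32 as a continued fraction with the Euclidean algorithm:
  169 = 5*32 + 9, so a_0 = 5.
  32 = 3*9 + 5, so a_1 = 3.
  9 = 1*5 + 4, so a_2 = 1.
  5 = 1*4 + 1, so a_3 = 1.
  4 = 4*1 + 0, so a_4 = 4.
so x = [5; 3, 1, 1, 4].
Convergents (p_i = a_i*p_{i-1} + p_{i-2}, q_i = a_i*q_{i-1} + q_{i-2} with p_{-2}=0, p_{-1}=1, q_{-2}=1, q_{-1}=0), until the denominator exceeds 10:
  i=0: a_0=5, p_0 = 5*1 + 0 = 5, q_0 = 5*0 + 1 = 1.
  i=1: a_1=3, p_1 = 3*5 + 1 = 16, q_1 = 3*1 + 0 = 3.
  i=2: a_2=1, p_2 = 1*16 + 5 = 21, q_2 = 1*3 + 1 = 4.
  i=3: a_3=1, p_3 = 1*21 + 16 = 37, q_3 = 1*4 + 3 = 7.
  i=4: a_4=4, p_4 = 4*37 + 21 = 169, q_4 = 4*7 + 4 = 32.
q_4 = 32 > 10, so the last convergent with denominator <= 10 is p_3/q_3 = 37/7.
The closest fraction with denominator <= 10 is either p_3/q_3 or the intermediate fraction (k*p_3 + p_2)/(k*q_3 + q_2) with the largest k >= 1 whose denominator stays <= 10; these approach x as k grows, and every other convergent or intermediate fraction in range is farther away.
Largest k: floor((10 - q_2)/q_3) = floor((10 - 4)/7) = 0.
Since k = 0, no intermediate fraction beyond p_3/q_3 has denominator <= 10, so the convergent 37/7 is the closest (its error is |169*7 - 37*32|/(32*7) = 1/224).

37/7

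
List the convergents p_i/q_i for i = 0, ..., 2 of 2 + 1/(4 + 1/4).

Using the convergent recurrence p_i = a_i*p_{i-1} + p_{i-2}, q_i = a_i*q_{i-1} + q_{i-2} with p_{-2}=0, p_{-1}=1, q_{-2}=1, q_{-1}=0:
  i=0: a_0=2, p_0 = 2*1 + 0 = 2, q_0 = 2*0 + 1 = 1.
  i=1: a_1=4, p_1 = 4*2 + 1 = 9, q_1 = 4*1 + 0 = 4.
  i=2: a_2=4, p_2 = 4*9 + 2 = 38, q_2 = 4*4 + 1 = 17.

2/1, 9/4, 38/17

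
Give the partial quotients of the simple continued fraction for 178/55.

[3; 4, 4, 3]

Run the Euclidean algorithm on 178 and 55; the successive quotients are the partial quotients a_0, a_1, ... (each step inverts the fractional part left over by the previous one):
  178 = 3*55 + 13, so a_0 = 3.
  55 = 4*13 + 3, so a_1 = 4.
  13 = 4*3 + 1, so a_2 = 4.
  3 = 3*1 + 0, so a_3 = 3.
The remainder reaches 0 after 4 divisions, so the expansion has 4 partial quotients, read off in order.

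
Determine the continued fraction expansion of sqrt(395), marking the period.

[19; (1, 6, 1, 38)]

Write x_i = (sqrt(395) + m_i)/d_i with (m_0, d_0) = (0, 1). a_0 = floor(sqrt(395)) = 19, since 19^2 = 361 <= 395 < 400 = 20^2.
Iterate m_{i+1} = d_i*a_i - m_i, d_{i+1} = (395 - m_{i+1}^2)/d_i, a_{i+1} = floor((a_0 + m_{i+1})/d_{i+1}):
  m_1 = 1*19 - 0 = 19, d_1 = (395 - 19^2)/1 = 34/1 = 34, a_1 = floor((19 + 19)/34) = 1.
  m_2 = 34*1 - 19 = 15, d_2 = (395 - 15^2)/34 = 170/34 = 5, a_2 = floor((19 + 15)/5) = 6.
  m_3 = 5*6 - 15 = 15, d_3 = (395 - 15^2)/5 = 170/5 = 34, a_3 = floor((19 + 15)/34) = 1.
  m_4 = 34*1 - 15 = 19, d_4 = (395 - 19^2)/34 = 34/34 = 1, a_4 = floor((19 + 19)/1) = 38.
  m_5 = 1*38 - 19 = 19, d_5 = (395 - 19^2)/1 = 34/1 = 34: (m_5, d_5) = (m_1, d_1) = (19, 34), so from here the quotients repeat a_1, ..., a_4; the period length is 4.
Hence the expansion of sqrt(395) is a_0 = 19 followed by the repeating block 1, 6, 1, 38 (period 4).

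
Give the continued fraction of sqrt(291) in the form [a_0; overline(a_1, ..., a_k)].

[17; overline(17, 34)]

Write x_i = (sqrt(291) + m_i)/d_i with (m_0, d_0) = (0, 1). a_0 = floor(sqrt(291)) = 17, since 17^2 = 289 <= 291 < 324 = 18^2.
Iterate m_{i+1} = d_i*a_i - m_i, d_{i+1} = (291 - m_{i+1}^2)/d_i, a_{i+1} = floor((a_0 + m_{i+1})/d_{i+1}):
  m_1 = 1*17 - 0 = 17, d_1 = (291 - 17^2)/1 = 2/1 = 2, a_1 = floor((17 + 17)/2) = 17.
  m_2 = 2*17 - 17 = 17, d_2 = (291 - 17^2)/2 = 2/2 = 1, a_2 = floor((17 + 17)/1) = 34.
  m_3 = 1*34 - 17 = 17, d_3 = (291 - 17^2)/1 = 2/1 = 2: (m_3, d_3) = (m_1, d_1) = (17, 2), so from here the quotients repeat a_1, a_2; the period length is 2.
Hence the expansion of sqrt(291) is a_0 = 17 followed by the repeating block 17, 34 (period 2).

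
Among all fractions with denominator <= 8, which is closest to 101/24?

Expand x = 101/24 as a continued fraction with the Euclidean algorithm:
  101 = 4*24 + 5, so a_0 = 4.
  24 = 4*5 + 4, so a_1 = 4.
  5 = 1*4 + 1, so a_2 = 1.
  4 = 4*1 + 0, so a_3 = 4.
so x = [4; 4, 1, 4].
Convergents (p_i = a_i*p_{i-1} + p_{i-2}, q_i = a_i*q_{i-1} + q_{i-2} with p_{-2}=0, p_{-1}=1, q_{-2}=1, q_{-1}=0), until the denominator exceeds 8:
  i=0: a_0=4, p_0 = 4*1 + 0 = 4, q_0 = 4*0 + 1 = 1.
  i=1: a_1=4, p_1 = 4*4 + 1 = 17, q_1 = 4*1 + 0 = 4.
  i=2: a_2=1, p_2 = 1*17 + 4 = 21, q_2 = 1*4 + 1 = 5.
  i=3: a_3=4, p_3 = 4*21 + 17 = 101, q_3 = 4*5 + 4 = 24.
q_3 = 24 > 8, so the last convergent with denominator <= 8 is p_2/q_2 = 21/5.
The closest fraction with denominator <= 8 is either p_2/q_2 or the intermediate fraction (k*p_2 + p_1)/(k*q_2 + q_1) with the largest k >= 1 whose denominator stays <= 8; these approach x as k grows, and every other convergent or intermediate fraction in range is farther away.
Largest k: floor((8 - q_1)/q_2) = floor((8 - 4)/5) = 0.
Since k = 0, no intermediate fraction beyond p_2/q_2 has denominator <= 8, so the convergent 21/5 is the closest (its error is |101*5 - 21*24|/(24*5) = 1/120).

21/5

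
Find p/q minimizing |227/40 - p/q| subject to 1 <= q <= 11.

Expand x = 227/40 as a continued fraction with the Euclidean algorithm:
  227 = 5*40 + 27, so a_0 = 5.
  40 = 1*27 + 13, so a_1 = 1.
  27 = 2*13 + 1, so a_2 = 2.
  13 = 13*1 + 0, so a_3 = 13.
so x = [5; 1, 2, 13].
Convergents (p_i = a_i*p_{i-1} + p_{i-2}, q_i = a_i*q_{i-1} + q_{i-2} with p_{-2}=0, p_{-1}=1, q_{-2}=1, q_{-1}=0), until the denominator exceeds 11:
  i=0: a_0=5, p_0 = 5*1 + 0 = 5, q_0 = 5*0 + 1 = 1.
  i=1: a_1=1, p_1 = 1*5 + 1 = 6, q_1 = 1*1 + 0 = 1.
  i=2: a_2=2, p_2 = 2*6 + 5 = 17, q_2 = 2*1 + 1 = 3.
  i=3: a_3=13, p_3 = 13*17 + 6 = 227, q_3 = 13*3 + 1 = 40.
q_3 = 40 > 11, so the last convergent with denominator <= 11 is p_2/q_2 = 17/3.
The closest fraction with denominator <= 11 is either p_2/q_2 or the intermediate fraction (k*p_2 + p_1)/(k*q_2 + q_1) with the largest k >= 1 whose denominator stays <= 11; these approach x as k grows, and every other convergent or intermediate fraction in range is farther away.
Largest k: floor((11 - q_1)/q_2) = floor((11 - 1)/3) = 3.
That gives (3*17 + 6)/(3*3 + 1) = 57/10.
Compare the errors: |x - 17/3| = |227*3 - 17*40|/(40*3) = 1/120, and |x - 57/10| = |227*10 - 57*40|/(40*10) = 10/400.
Cross-multiplying, 1*400 = 400 < 1200 = 10*120, so 1/120 is smaller: the convergent 17/3 is closer to x than 57/10.

17/3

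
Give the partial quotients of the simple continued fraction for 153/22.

[6; 1, 21]

Run the Euclidean algorithm on 153 and 22; the successive quotients are the partial quotients a_0, a_1, ... (each step inverts the fractional part left over by the previous one):
  153 = 6*22 + 21, so a_0 = 6.
  22 = 1*21 + 1, so a_1 = 1.
  21 = 21*1 + 0, so a_2 = 21.
The remainder reaches 0 after 3 divisions, so the expansion has 3 partial quotients, read off in order.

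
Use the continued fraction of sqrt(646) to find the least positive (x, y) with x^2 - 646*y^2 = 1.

First expand sqrt(646) as a continued fraction. With x_i = (sqrt(646) + m_i)/d_i and (m_0, d_0) = (0, 1): a_0 = floor(sqrt(646)) = 25, since 25^2 = 625 <= 646 < 676 = 26^2.
Iterate m_{i+1} = d_i*a_i - m_i, d_{i+1} = (646 - m_{i+1}^2)/d_i, a_{i+1} = floor((a_0 + m_{i+1})/d_{i+1}):
  m_1 = 1*25 - 0 = 25, d_1 = (646 - 25^2)/1 = 21/1 = 21, a_1 = floor((25 + 25)/21) = 2.
  m_2 = 21*2 - 25 = 17, d_2 = (646 - 17^2)/21 = 357/21 = 17, a_2 = floor((25 + 17)/17) = 2.
  m_3 = 17*2 - 17 = 17, d_3 = (646 - 17^2)/17 = 357/17 = 21, a_3 = floor((25 + 17)/21) = 2.
  m_4 = 21*2 - 17 = 25, d_4 = (646 - 25^2)/21 = 21/21 = 1, a_4 = floor((25 + 25)/1) = 50.
  m_5 = 1*50 - 25 = 25, d_5 = (646 - 25^2)/1 = 21/1 = 21: (m_5, d_5) = (m_1, d_1) = (25, 21), so from here the quotients repeat a_1, ..., a_4; the period length is 4.
So sqrt(646) = [25; (2, 2, 2, 50)] with period length k = 4.
k is even, so the fundamental solution of x^2 - 646y^2 = 1 is (p_{k-1}, q_{k-1}) = (p_3, q_3); compute convergents through index 3.
Convergents (p_i = a_i*p_{i-1} + p_{i-2}, q_i = a_i*q_{i-1} + q_{i-2} with p_{-2}=0, p_{-1}=1, q_{-2}=1, q_{-1}=0):
  i=0: a_0=25, p_0 = 25*1 + 0 = 25, q_0 = 25*0 + 1 = 1.
  i=1: a_1=2, p_1 = 2*25 + 1 = 51, q_1 = 2*1 + 0 = 2.
  i=2: a_2=2, p_2 = 2*51 + 25 = 127, q_2 = 2*2 + 1 = 5.
  i=3: a_3=2, p_3 = 2*127 + 51 = 305, q_3 = 2*5 + 2 = 12.
Check: 305^2 - 646*12^2 = 93025 - 93024 = 1, so (x, y) = (305, 12) solves the equation, and by the theorem it is the least positive solution.

(x, y) = (305, 12)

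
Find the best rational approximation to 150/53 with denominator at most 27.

Expand x = 150/53 as a continued fraction with the Euclidean algorithm:
  150 = 2*53 + 44, so a_0 = 2.
  53 = 1*44 + 9, so a_1 = 1.
  44 = 4*9 + 8, so a_2 = 4.
  9 = 1*8 + 1, so a_3 = 1.
  8 = 8*1 + 0, so a_4 = 8.
so x = [2; 1, 4, 1, 8].
Convergents (p_i = a_i*p_{i-1} + p_{i-2}, q_i = a_i*q_{i-1} + q_{i-2} with p_{-2}=0, p_{-1}=1, q_{-2}=1, q_{-1}=0), until the denominator exceeds 27:
  i=0: a_0=2, p_0 = 2*1 + 0 = 2, q_0 = 2*0 + 1 = 1.
  i=1: a_1=1, p_1 = 1*2 + 1 = 3, q_1 = 1*1 + 0 = 1.
  i=2: a_2=4, p_2 = 4*3 + 2 = 14, q_2 = 4*1 + 1 = 5.
  i=3: a_3=1, p_3 = 1*14 + 3 = 17, q_3 = 1*5 + 1 = 6.
  i=4: a_4=8, p_4 = 8*17 + 14 = 150, q_4 = 8*6 + 5 = 53.
q_4 = 53 > 27, so the last convergent with denominator <= 27 is p_3/q_3 = 17/6.
The closest fraction with denominator <= 27 is either p_3/q_3 or the intermediate fraction (k*p_3 + p_2)/(k*q_3 + q_2) with the largest k >= 1 whose denominator stays <= 27; these approach x as k grows, and every other convergent or intermediate fraction in range is farther away.
Largest k: floor((27 - q_2)/q_3) = floor((27 - 5)/6) = 3.
That gives (3*17 + 14)/(3*6 + 5) = 65/23.
Compare the errors: |x - 17/6| = |150*6 - 17*53|/(53*6) = 1/318, and |x - 65/23| = |150*23 - 65*53|/(53*23) = 5/1219.
Cross-multiplying, 1*1219 = 1219 < 1590 = 5*318, so 1/318 is smaller: the convergent 17/6 is closer to x than 65/23.

17/6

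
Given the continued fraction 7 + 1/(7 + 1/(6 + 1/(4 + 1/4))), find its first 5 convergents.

Using the convergent recurrence p_i = a_i*p_{i-1} + p_{i-2}, q_i = a_i*q_{i-1} + q_{i-2} with p_{-2}=0, p_{-1}=1, q_{-2}=1, q_{-1}=0:
  i=0: a_0=7, p_0 = 7*1 + 0 = 7, q_0 = 7*0 + 1 = 1.
  i=1: a_1=7, p_1 = 7*7 + 1 = 50, q_1 = 7*1 + 0 = 7.
  i=2: a_2=6, p_2 = 6*50 + 7 = 307, q_2 = 6*7 + 1 = 43.
  i=3: a_3=4, p_3 = 4*307 + 50 = 1278, q_3 = 4*43 + 7 = 179.
  i=4: a_4=4, p_4 = 4*1278 + 307 = 5419, q_4 = 4*179 + 43 = 759.

7/1, 50/7, 307/43, 1278/179, 5419/759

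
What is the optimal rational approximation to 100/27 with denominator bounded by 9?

26/7

Expand x = 100/27 as a continued fraction with the Euclidean algorithm:
  100 = 3*27 + 19, so a_0 = 3.
  27 = 1*19 + 8, so a_1 = 1.
  19 = 2*8 + 3, so a_2 = 2.
  8 = 2*3 + 2, so a_3 = 2.
  3 = 1*2 + 1, so a_4 = 1.
  2 = 2*1 + 0, so a_5 = 2.
so x = [3; 1, 2, 2, 1, 2].
Convergents (p_i = a_i*p_{i-1} + p_{i-2}, q_i = a_i*q_{i-1} + q_{i-2} with p_{-2}=0, p_{-1}=1, q_{-2}=1, q_{-1}=0), until the denominator exceeds 9:
  i=0: a_0=3, p_0 = 3*1 + 0 = 3, q_0 = 3*0 + 1 = 1.
  i=1: a_1=1, p_1 = 1*3 + 1 = 4, q_1 = 1*1 + 0 = 1.
  i=2: a_2=2, p_2 = 2*4 + 3 = 11, q_2 = 2*1 + 1 = 3.
  i=3: a_3=2, p_3 = 2*11 + 4 = 26, q_3 = 2*3 + 1 = 7.
  i=4: a_4=1, p_4 = 1*26 + 11 = 37, q_4 = 1*7 + 3 = 10.
q_4 = 10 > 9, so the last convergent with denominator <= 9 is p_3/q_3 = 26/7.
The closest fraction with denominator <= 9 is either p_3/q_3 or the intermediate fraction (k*p_3 + p_2)/(k*q_3 + q_2) with the largest k >= 1 whose denominator stays <= 9; these approach x as k grows, and every other convergent or intermediate fraction in range is farther away.
Largest k: floor((9 - q_2)/q_3) = floor((9 - 3)/7) = 0.
Since k = 0, no intermediate fraction beyond p_3/q_3 has denominator <= 9, so the convergent 26/7 is the closest (its error is |100*7 - 26*27|/(27*7) = 2/189).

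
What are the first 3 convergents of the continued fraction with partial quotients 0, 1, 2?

Using the convergent recurrence p_i = a_i*p_{i-1} + p_{i-2}, q_i = a_i*q_{i-1} + q_{i-2} with p_{-2}=0, p_{-1}=1, q_{-2}=1, q_{-1}=0:
  i=0: a_0=0, p_0 = 0*1 + 0 = 0, q_0 = 0*0 + 1 = 1.
  i=1: a_1=1, p_1 = 1*0 + 1 = 1, q_1 = 1*1 + 0 = 1.
  i=2: a_2=2, p_2 = 2*1 + 0 = 2, q_2 = 2*1 + 1 = 3.

0/1, 1/1, 2/3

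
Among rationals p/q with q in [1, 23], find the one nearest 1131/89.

216/17

Expand x = 1131/89 as a continued fraction with the Euclidean algorithm:
  1131 = 12*89 + 63, so a_0 = 12.
  89 = 1*63 + 26, so a_1 = 1.
  63 = 2*26 + 11, so a_2 = 2.
  26 = 2*11 + 4, so a_3 = 2.
  11 = 2*4 + 3, so a_4 = 2.
  4 = 1*3 + 1, so a_5 = 1.
  3 = 3*1 + 0, so a_6 = 3.
so x = [12; 1, 2, 2, 2, 1, 3].
Convergents (p_i = a_i*p_{i-1} + p_{i-2}, q_i = a_i*q_{i-1} + q_{i-2} with p_{-2}=0, p_{-1}=1, q_{-2}=1, q_{-1}=0), until the denominator exceeds 23:
  i=0: a_0=12, p_0 = 12*1 + 0 = 12, q_0 = 12*0 + 1 = 1.
  i=1: a_1=1, p_1 = 1*12 + 1 = 13, q_1 = 1*1 + 0 = 1.
  i=2: a_2=2, p_2 = 2*13 + 12 = 38, q_2 = 2*1 + 1 = 3.
  i=3: a_3=2, p_3 = 2*38 + 13 = 89, q_3 = 2*3 + 1 = 7.
  i=4: a_4=2, p_4 = 2*89 + 38 = 216, q_4 = 2*7 + 3 = 17.
  i=5: a_5=1, p_5 = 1*216 + 89 = 305, q_5 = 1*17 + 7 = 24.
q_5 = 24 > 23, so the last convergent with denominator <= 23 is p_4/q_4 = 216/17.
The closest fraction with denominator <= 23 is either p_4/q_4 or the intermediate fraction (k*p_4 + p_3)/(k*q_4 + q_3) with the largest k >= 1 whose denominator stays <= 23; these approach x as k grows, and every other convergent or intermediate fraction in range is farther away.
Largest k: floor((23 - q_3)/q_4) = floor((23 - 7)/17) = 0.
Since k = 0, no intermediate fraction beyond p_4/q_4 has denominator <= 23, so the convergent 216/17 is the closest (its error is |1131*17 - 216*89|/(89*17) = 3/1513).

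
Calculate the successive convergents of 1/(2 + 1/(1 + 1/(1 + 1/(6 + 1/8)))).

0/1, 1/2, 1/3, 2/5, 13/33, 106/269

Using the convergent recurrence p_i = a_i*p_{i-1} + p_{i-2}, q_i = a_i*q_{i-1} + q_{i-2} with p_{-2}=0, p_{-1}=1, q_{-2}=1, q_{-1}=0:
  i=0: a_0=0, p_0 = 0*1 + 0 = 0, q_0 = 0*0 + 1 = 1.
  i=1: a_1=2, p_1 = 2*0 + 1 = 1, q_1 = 2*1 + 0 = 2.
  i=2: a_2=1, p_2 = 1*1 + 0 = 1, q_2 = 1*2 + 1 = 3.
  i=3: a_3=1, p_3 = 1*1 + 1 = 2, q_3 = 1*3 + 2 = 5.
  i=4: a_4=6, p_4 = 6*2 + 1 = 13, q_4 = 6*5 + 3 = 33.
  i=5: a_5=8, p_5 = 8*13 + 2 = 106, q_5 = 8*33 + 5 = 269.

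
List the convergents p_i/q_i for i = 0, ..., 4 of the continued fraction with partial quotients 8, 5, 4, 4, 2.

Using the convergent recurrence p_i = a_i*p_{i-1} + p_{i-2}, q_i = a_i*q_{i-1} + q_{i-2} with p_{-2}=0, p_{-1}=1, q_{-2}=1, q_{-1}=0:
  i=0: a_0=8, p_0 = 8*1 + 0 = 8, q_0 = 8*0 + 1 = 1.
  i=1: a_1=5, p_1 = 5*8 + 1 = 41, q_1 = 5*1 + 0 = 5.
  i=2: a_2=4, p_2 = 4*41 + 8 = 172, q_2 = 4*5 + 1 = 21.
  i=3: a_3=4, p_3 = 4*172 + 41 = 729, q_3 = 4*21 + 5 = 89.
  i=4: a_4=2, p_4 = 2*729 + 172 = 1630, q_4 = 2*89 + 21 = 199.

8/1, 41/5, 172/21, 729/89, 1630/199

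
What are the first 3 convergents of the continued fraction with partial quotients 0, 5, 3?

0/1, 1/5, 3/16

Using the convergent recurrence p_i = a_i*p_{i-1} + p_{i-2}, q_i = a_i*q_{i-1} + q_{i-2} with p_{-2}=0, p_{-1}=1, q_{-2}=1, q_{-1}=0:
  i=0: a_0=0, p_0 = 0*1 + 0 = 0, q_0 = 0*0 + 1 = 1.
  i=1: a_1=5, p_1 = 5*0 + 1 = 1, q_1 = 5*1 + 0 = 5.
  i=2: a_2=3, p_2 = 3*1 + 0 = 3, q_2 = 3*5 + 1 = 16.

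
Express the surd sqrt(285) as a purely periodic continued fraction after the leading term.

Write x_i = (sqrt(285) + m_i)/d_i with (m_0, d_0) = (0, 1). a_0 = floor(sqrt(285)) = 16, since 16^2 = 256 <= 285 < 289 = 17^2.
Iterate m_{i+1} = d_i*a_i - m_i, d_{i+1} = (285 - m_{i+1}^2)/d_i, a_{i+1} = floor((a_0 + m_{i+1})/d_{i+1}):
  m_1 = 1*16 - 0 = 16, d_1 = (285 - 16^2)/1 = 29/1 = 29, a_1 = floor((16 + 16)/29) = 1.
  m_2 = 29*1 - 16 = 13, d_2 = (285 - 13^2)/29 = 116/29 = 4, a_2 = floor((16 + 13)/4) = 7.
  m_3 = 4*7 - 13 = 15, d_3 = (285 - 15^2)/4 = 60/4 = 15, a_3 = floor((16 + 15)/15) = 2.
  m_4 = 15*2 - 15 = 15, d_4 = (285 - 15^2)/15 = 60/15 = 4, a_4 = floor((16 + 15)/4) = 7.
  m_5 = 4*7 - 15 = 13, d_5 = (285 - 13^2)/4 = 116/4 = 29, a_5 = floor((16 + 13)/29) = 1.
  m_6 = 29*1 - 13 = 16, d_6 = (285 - 16^2)/29 = 29/29 = 1, a_6 = floor((16 + 16)/1) = 32.
  m_7 = 1*32 - 16 = 16, d_7 = (285 - 16^2)/1 = 29/1 = 29: (m_7, d_7) = (m_1, d_1) = (16, 29), so from here the quotients repeat a_1, ..., a_6; the period length is 6.
Hence the expansion of sqrt(285) is a_0 = 16 followed by the repeating block 1, 7, 2, 7, 1, 32 (period 6).

[16; (1, 7, 2, 7, 1, 32)]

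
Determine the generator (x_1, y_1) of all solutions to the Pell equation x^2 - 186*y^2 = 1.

First expand sqrt(186) as a continued fraction. With x_i = (sqrt(186) + m_i)/d_i and (m_0, d_0) = (0, 1): a_0 = floor(sqrt(186)) = 13, since 13^2 = 169 <= 186 < 196 = 14^2.
Iterate m_{i+1} = d_i*a_i - m_i, d_{i+1} = (186 - m_{i+1}^2)/d_i, a_{i+1} = floor((a_0 + m_{i+1})/d_{i+1}):
  m_1 = 1*13 - 0 = 13, d_1 = (186 - 13^2)/1 = 17/1 = 17, a_1 = floor((13 + 13)/17) = 1.
  m_2 = 17*1 - 13 = 4, d_2 = (186 - 4^2)/17 = 170/17 = 10, a_2 = floor((13 + 4)/10) = 1.
  m_3 = 10*1 - 4 = 6, d_3 = (186 - 6^2)/10 = 150/10 = 15, a_3 = floor((13 + 6)/15) = 1.
  m_4 = 15*1 - 6 = 9, d_4 = (186 - 9^2)/15 = 105/15 = 7, a_4 = floor((13 + 9)/7) = 3.
  m_5 = 7*3 - 9 = 12, d_5 = (186 - 12^2)/7 = 42/7 = 6, a_5 = floor((13 + 12)/6) = 4.
  m_6 = 6*4 - 12 = 12, d_6 = (186 - 12^2)/6 = 42/6 = 7, a_6 = floor((13 + 12)/7) = 3.
  m_7 = 7*3 - 12 = 9, d_7 = (186 - 9^2)/7 = 105/7 = 15, a_7 = floor((13 + 9)/15) = 1.
  m_8 = 15*1 - 9 = 6, d_8 = (186 - 6^2)/15 = 150/15 = 10, a_8 = floor((13 + 6)/10) = 1.
  m_9 = 10*1 - 6 = 4, d_9 = (186 - 4^2)/10 = 170/10 = 17, a_9 = floor((13 + 4)/17) = 1.
  m_10 = 17*1 - 4 = 13, d_10 = (186 - 13^2)/17 = 17/17 = 1, a_10 = floor((13 + 13)/1) = 26.
  m_11 = 1*26 - 13 = 13, d_11 = (186 - 13^2)/1 = 17/1 = 17: (m_11, d_11) = (m_1, d_1) = (13, 17), so from here the quotients repeat a_1, ..., a_10; the period length is 10.
So sqrt(186) = [13; (1, 1, 1, 3, 4, 3, 1, 1, 1, 26)] with period length k = 10.
k is even, so the fundamental solution of x^2 - 186y^2 = 1 is (p_{k-1}, q_{k-1}) = (p_9, q_9); compute convergents through index 9.
Convergents (p_i = a_i*p_{i-1} + p_{i-2}, q_i = a_i*q_{i-1} + q_{i-2} with p_{-2}=0, p_{-1}=1, q_{-2}=1, q_{-1}=0):
  i=0: a_0=13, p_0 = 13*1 + 0 = 13, q_0 = 13*0 + 1 = 1.
  i=1: a_1=1, p_1 = 1*13 + 1 = 14, q_1 = 1*1 + 0 = 1.
  i=2: a_2=1, p_2 = 1*14 + 13 = 27, q_2 = 1*1 + 1 = 2.
  i=3: a_3=1, p_3 = 1*27 + 14 = 41, q_3 = 1*2 + 1 = 3.
  i=4: a_4=3, p_4 = 3*41 + 27 = 150, q_4 = 3*3 + 2 = 11.
  i=5: a_5=4, p_5 = 4*150 + 41 = 641, q_5 = 4*11 + 3 = 47.
  i=6: a_6=3, p_6 = 3*641 + 150 = 2073, q_6 = 3*47 + 11 = 152.
  i=7: a_7=1, p_7 = 1*2073 + 641 = 2714, q_7 = 1*152 + 47 = 199.
  i=8: a_8=1, p_8 = 1*2714 + 2073 = 4787, q_8 = 1*199 + 152 = 351.
  i=9: a_9=1, p_9 = 1*4787 + 2714 = 7501, q_9 = 1*351 + 199 = 550.
Check: 7501^2 - 186*550^2 = 56265001 - 56265000 = 1, so (x, y) = (7501, 550) solves the equation, and by the theorem it is the least positive solution.

(x, y) = (7501, 550)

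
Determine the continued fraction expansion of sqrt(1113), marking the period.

Write x_i = (sqrt(1113) + m_i)/d_i with (m_0, d_0) = (0, 1). a_0 = floor(sqrt(1113)) = 33, since 33^2 = 1089 <= 1113 < 1156 = 34^2.
Iterate m_{i+1} = d_i*a_i - m_i, d_{i+1} = (1113 - m_{i+1}^2)/d_i, a_{i+1} = floor((a_0 + m_{i+1})/d_{i+1}):
  m_1 = 1*33 - 0 = 33, d_1 = (1113 - 33^2)/1 = 24/1 = 24, a_1 = floor((33 + 33)/24) = 2.
  m_2 = 24*2 - 33 = 15, d_2 = (1113 - 15^2)/24 = 888/24 = 37, a_2 = floor((33 + 15)/37) = 1.
  m_3 = 37*1 - 15 = 22, d_3 = (1113 - 22^2)/37 = 629/37 = 17, a_3 = floor((33 + 22)/17) = 3.
  m_4 = 17*3 - 22 = 29, d_4 = (1113 - 29^2)/17 = 272/17 = 16, a_4 = floor((33 + 29)/16) = 3.
  m_5 = 16*3 - 29 = 19, d_5 = (1113 - 19^2)/16 = 752/16 = 47, a_5 = floor((33 + 19)/47) = 1.
  m_6 = 47*1 - 19 = 28, d_6 = (1113 - 28^2)/47 = 329/47 = 7, a_6 = floor((33 + 28)/7) = 8.
  m_7 = 7*8 - 28 = 28, d_7 = (1113 - 28^2)/7 = 329/7 = 47, a_7 = floor((33 + 28)/47) = 1.
  m_8 = 47*1 - 28 = 19, d_8 = (1113 - 19^2)/47 = 752/47 = 16, a_8 = floor((33 + 19)/16) = 3.
  m_9 = 16*3 - 19 = 29, d_9 = (1113 - 29^2)/16 = 272/16 = 17, a_9 = floor((33 + 29)/17) = 3.
  m_10 = 17*3 - 29 = 22, d_10 = (1113 - 22^2)/17 = 629/17 = 37, a_10 = floor((33 + 22)/37) = 1.
  m_11 = 37*1 - 22 = 15, d_11 = (1113 - 15^2)/37 = 888/37 = 24, a_11 = floor((33 + 15)/24) = 2.
  m_12 = 24*2 - 15 = 33, d_12 = (1113 - 33^2)/24 = 24/24 = 1, a_12 = floor((33 + 33)/1) = 66.
  m_13 = 1*66 - 33 = 33, d_13 = (1113 - 33^2)/1 = 24/1 = 24: (m_13, d_13) = (m_1, d_1) = (33, 24), so from here the quotients repeat a_1, ..., a_12; the period length is 12.
Hence the expansion of sqrt(1113) is a_0 = 33 followed by the repeating block 2, 1, 3, 3, 1, 8, 1, 3, 3, 1, 2, 66 (period 12).

[33; (2, 1, 3, 3, 1, 8, 1, 3, 3, 1, 2, 66)]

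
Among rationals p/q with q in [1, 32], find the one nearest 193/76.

Expand x = 193/76 as a continued fraction with the Euclidean algorithm:
  193 = 2*76 + 41, so a_0 = 2.
  76 = 1*41 + 35, so a_1 = 1.
  41 = 1*35 + 6, so a_2 = 1.
  35 = 5*6 + 5, so a_3 = 5.
  6 = 1*5 + 1, so a_4 = 1.
  5 = 5*1 + 0, so a_5 = 5.
so x = [2; 1, 1, 5, 1, 5].
Convergents (p_i = a_i*p_{i-1} + p_{i-2}, q_i = a_i*q_{i-1} + q_{i-2} with p_{-2}=0, p_{-1}=1, q_{-2}=1, q_{-1}=0), until the denominator exceeds 32:
  i=0: a_0=2, p_0 = 2*1 + 0 = 2, q_0 = 2*0 + 1 = 1.
  i=1: a_1=1, p_1 = 1*2 + 1 = 3, q_1 = 1*1 + 0 = 1.
  i=2: a_2=1, p_2 = 1*3 + 2 = 5, q_2 = 1*1 + 1 = 2.
  i=3: a_3=5, p_3 = 5*5 + 3 = 28, q_3 = 5*2 + 1 = 11.
  i=4: a_4=1, p_4 = 1*28 + 5 = 33, q_4 = 1*11 + 2 = 13.
  i=5: a_5=5, p_5 = 5*33 + 28 = 193, q_5 = 5*13 + 11 = 76.
q_5 = 76 > 32, so the last convergent with denominator <= 32 is p_4/q_4 = 33/13.
The closest fraction with denominator <= 32 is either p_4/q_4 or the intermediate fraction (k*p_4 + p_3)/(k*q_4 + q_3) with the largest k >= 1 whose denominator stays <= 32; these approach x as k grows, and every other convergent or intermediate fraction in range is farther away.
Largest k: floor((32 - q_3)/q_4) = floor((32 - 11)/13) = 1.
That gives (1*33 + 28)/(1*13 + 11) = 61/24.
Compare the errors: |x - 33/13| = |193*13 - 33*76|/(76*13) = 1/988, and |x - 61/24| = |193*24 - 61*76|/(76*24) = 4/1824.
Cross-multiplying, 1*1824 = 1824 < 3952 = 4*988, so 1/988 is smaller: the convergent 33/13 is closer to x than 61/24.

33/13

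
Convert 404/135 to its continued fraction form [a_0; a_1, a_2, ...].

[2; 1, 134]

Run the Euclidean algorithm on 404 and 135; the successive quotients are the partial quotients a_0, a_1, ... (each step inverts the fractional part left over by the previous one):
  404 = 2*135 + 134, so a_0 = 2.
  135 = 1*134 + 1, so a_1 = 1.
  134 = 134*1 + 0, so a_2 = 134.
The remainder reaches 0 after 3 divisions, so the expansion has 3 partial quotients, read off in order.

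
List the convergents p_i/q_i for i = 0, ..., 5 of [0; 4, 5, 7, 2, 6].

0/1, 1/4, 5/21, 36/151, 77/323, 498/2089

Using the convergent recurrence p_i = a_i*p_{i-1} + p_{i-2}, q_i = a_i*q_{i-1} + q_{i-2} with p_{-2}=0, p_{-1}=1, q_{-2}=1, q_{-1}=0:
  i=0: a_0=0, p_0 = 0*1 + 0 = 0, q_0 = 0*0 + 1 = 1.
  i=1: a_1=4, p_1 = 4*0 + 1 = 1, q_1 = 4*1 + 0 = 4.
  i=2: a_2=5, p_2 = 5*1 + 0 = 5, q_2 = 5*4 + 1 = 21.
  i=3: a_3=7, p_3 = 7*5 + 1 = 36, q_3 = 7*21 + 4 = 151.
  i=4: a_4=2, p_4 = 2*36 + 5 = 77, q_4 = 2*151 + 21 = 323.
  i=5: a_5=6, p_5 = 6*77 + 36 = 498, q_5 = 6*323 + 151 = 2089.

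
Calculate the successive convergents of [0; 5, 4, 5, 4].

Using the convergent recurrence p_i = a_i*p_{i-1} + p_{i-2}, q_i = a_i*q_{i-1} + q_{i-2} with p_{-2}=0, p_{-1}=1, q_{-2}=1, q_{-1}=0:
  i=0: a_0=0, p_0 = 0*1 + 0 = 0, q_0 = 0*0 + 1 = 1.
  i=1: a_1=5, p_1 = 5*0 + 1 = 1, q_1 = 5*1 + 0 = 5.
  i=2: a_2=4, p_2 = 4*1 + 0 = 4, q_2 = 4*5 + 1 = 21.
  i=3: a_3=5, p_3 = 5*4 + 1 = 21, q_3 = 5*21 + 5 = 110.
  i=4: a_4=4, p_4 = 4*21 + 4 = 88, q_4 = 4*110 + 21 = 461.

0/1, 1/5, 4/21, 21/110, 88/461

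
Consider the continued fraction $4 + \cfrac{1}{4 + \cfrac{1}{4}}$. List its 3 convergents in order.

4/1, 17/4, 72/17

Using the convergent recurrence p_i = a_i*p_{i-1} + p_{i-2}, q_i = a_i*q_{i-1} + q_{i-2} with p_{-2}=0, p_{-1}=1, q_{-2}=1, q_{-1}=0:
  i=0: a_0=4, p_0 = 4*1 + 0 = 4, q_0 = 4*0 + 1 = 1.
  i=1: a_1=4, p_1 = 4*4 + 1 = 17, q_1 = 4*1 + 0 = 4.
  i=2: a_2=4, p_2 = 4*17 + 4 = 72, q_2 = 4*4 + 1 = 17.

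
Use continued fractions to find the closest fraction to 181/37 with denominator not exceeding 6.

29/6

Expand x = 181/37 as a continued fraction with the Euclidean algorithm:
  181 = 4*37 + 33, so a_0 = 4.
  37 = 1*33 + 4, so a_1 = 1.
  33 = 8*4 + 1, so a_2 = 8.
  4 = 4*1 + 0, so a_3 = 4.
so x = [4; 1, 8, 4].
Convergents (p_i = a_i*p_{i-1} + p_{i-2}, q_i = a_i*q_{i-1} + q_{i-2} with p_{-2}=0, p_{-1}=1, q_{-2}=1, q_{-1}=0), until the denominator exceeds 6:
  i=0: a_0=4, p_0 = 4*1 + 0 = 4, q_0 = 4*0 + 1 = 1.
  i=1: a_1=1, p_1 = 1*4 + 1 = 5, q_1 = 1*1 + 0 = 1.
  i=2: a_2=8, p_2 = 8*5 + 4 = 44, q_2 = 8*1 + 1 = 9.
q_2 = 9 > 6, so the last convergent with denominator <= 6 is p_1/q_1 = 5/1.
The closest fraction with denominator <= 6 is either p_1/q_1 or the intermediate fraction (k*p_1 + p_0)/(k*q_1 + q_0) with the largest k >= 1 whose denominator stays <= 6; these approach x as k grows, and every other convergent or intermediate fraction in range is farther away.
Largest k: floor((6 - q_0)/q_1) = floor((6 - 1)/1) = 5.
That gives (5*5 + 4)/(5*1 + 1) = 29/6.
Compare the errors: |x - 5/1| = |181*1 - 5*37|/(37*1) = 4/37, and |x - 29/6| = |181*6 - 29*37|/(37*6) = 13/222.
Cross-multiplying, 13*37 = 481 < 888 = 4*222, so 13/222 is smaller: the intermediate fraction 29/6 is closer to x than 5/1.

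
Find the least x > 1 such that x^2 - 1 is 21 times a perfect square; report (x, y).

(x, y) = (55, 12)

First expand sqrt(21) as a continued fraction. With x_i = (sqrt(21) + m_i)/d_i and (m_0, d_0) = (0, 1): a_0 = floor(sqrt(21)) = 4, since 4^2 = 16 <= 21 < 25 = 5^2.
Iterate m_{i+1} = d_i*a_i - m_i, d_{i+1} = (21 - m_{i+1}^2)/d_i, a_{i+1} = floor((a_0 + m_{i+1})/d_{i+1}):
  m_1 = 1*4 - 0 = 4, d_1 = (21 - 4^2)/1 = 5/1 = 5, a_1 = floor((4 + 4)/5) = 1.
  m_2 = 5*1 - 4 = 1, d_2 = (21 - 1^2)/5 = 20/5 = 4, a_2 = floor((4 + 1)/4) = 1.
  m_3 = 4*1 - 1 = 3, d_3 = (21 - 3^2)/4 = 12/4 = 3, a_3 = floor((4 + 3)/3) = 2.
  m_4 = 3*2 - 3 = 3, d_4 = (21 - 3^2)/3 = 12/3 = 4, a_4 = floor((4 + 3)/4) = 1.
  m_5 = 4*1 - 3 = 1, d_5 = (21 - 1^2)/4 = 20/4 = 5, a_5 = floor((4 + 1)/5) = 1.
  m_6 = 5*1 - 1 = 4, d_6 = (21 - 4^2)/5 = 5/5 = 1, a_6 = floor((4 + 4)/1) = 8.
  m_7 = 1*8 - 4 = 4, d_7 = (21 - 4^2)/1 = 5/1 = 5: (m_7, d_7) = (m_1, d_1) = (4, 5), so from here the quotients repeat a_1, ..., a_6; the period length is 6.
So sqrt(21) = [4; (1, 1, 2, 1, 1, 8)] with period length k = 6.
k is even, so the fundamental solution of x^2 - 21y^2 = 1 is (p_{k-1}, q_{k-1}) = (p_5, q_5); compute convergents through index 5.
Convergents (p_i = a_i*p_{i-1} + p_{i-2}, q_i = a_i*q_{i-1} + q_{i-2} with p_{-2}=0, p_{-1}=1, q_{-2}=1, q_{-1}=0):
  i=0: a_0=4, p_0 = 4*1 + 0 = 4, q_0 = 4*0 + 1 = 1.
  i=1: a_1=1, p_1 = 1*4 + 1 = 5, q_1 = 1*1 + 0 = 1.
  i=2: a_2=1, p_2 = 1*5 + 4 = 9, q_2 = 1*1 + 1 = 2.
  i=3: a_3=2, p_3 = 2*9 + 5 = 23, q_3 = 2*2 + 1 = 5.
  i=4: a_4=1, p_4 = 1*23 + 9 = 32, q_4 = 1*5 + 2 = 7.
  i=5: a_5=1, p_5 = 1*32 + 23 = 55, q_5 = 1*7 + 5 = 12.
Check: 55^2 - 21*12^2 = 3025 - 3024 = 1, so (x, y) = (55, 12) solves the equation, and by the theorem it is the least positive solution.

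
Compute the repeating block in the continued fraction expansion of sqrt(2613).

[51; (8, 1, 1, 25, 34, 25, 1, 1, 8, 102)]

Write x_i = (sqrt(2613) + m_i)/d_i with (m_0, d_0) = (0, 1). a_0 = floor(sqrt(2613)) = 51, since 51^2 = 2601 <= 2613 < 2704 = 52^2.
Iterate m_{i+1} = d_i*a_i - m_i, d_{i+1} = (2613 - m_{i+1}^2)/d_i, a_{i+1} = floor((a_0 + m_{i+1})/d_{i+1}):
  m_1 = 1*51 - 0 = 51, d_1 = (2613 - 51^2)/1 = 12/1 = 12, a_1 = floor((51 + 51)/12) = 8.
  m_2 = 12*8 - 51 = 45, d_2 = (2613 - 45^2)/12 = 588/12 = 49, a_2 = floor((51 + 45)/49) = 1.
  m_3 = 49*1 - 45 = 4, d_3 = (2613 - 4^2)/49 = 2597/49 = 53, a_3 = floor((51 + 4)/53) = 1.
  m_4 = 53*1 - 4 = 49, d_4 = (2613 - 49^2)/53 = 212/53 = 4, a_4 = floor((51 + 49)/4) = 25.
  m_5 = 4*25 - 49 = 51, d_5 = (2613 - 51^2)/4 = 12/4 = 3, a_5 = floor((51 + 51)/3) = 34.
  m_6 = 3*34 - 51 = 51, d_6 = (2613 - 51^2)/3 = 12/3 = 4, a_6 = floor((51 + 51)/4) = 25.
  m_7 = 4*25 - 51 = 49, d_7 = (2613 - 49^2)/4 = 212/4 = 53, a_7 = floor((51 + 49)/53) = 1.
  m_8 = 53*1 - 49 = 4, d_8 = (2613 - 4^2)/53 = 2597/53 = 49, a_8 = floor((51 + 4)/49) = 1.
  m_9 = 49*1 - 4 = 45, d_9 = (2613 - 45^2)/49 = 588/49 = 12, a_9 = floor((51 + 45)/12) = 8.
  m_10 = 12*8 - 45 = 51, d_10 = (2613 - 51^2)/12 = 12/12 = 1, a_10 = floor((51 + 51)/1) = 102.
  m_11 = 1*102 - 51 = 51, d_11 = (2613 - 51^2)/1 = 12/1 = 12: (m_11, d_11) = (m_1, d_1) = (51, 12), so from here the quotients repeat a_1, ..., a_10; the period length is 10.
Hence the expansion of sqrt(2613) is a_0 = 51 followed by the repeating block 8, 1, 1, 25, 34, 25, 1, 1, 8, 102 (period 10).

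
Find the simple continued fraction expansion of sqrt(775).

Write x_i = (sqrt(775) + m_i)/d_i with (m_0, d_0) = (0, 1). a_0 = floor(sqrt(775)) = 27, since 27^2 = 729 <= 775 < 784 = 28^2.
Iterate m_{i+1} = d_i*a_i - m_i, d_{i+1} = (775 - m_{i+1}^2)/d_i, a_{i+1} = floor((a_0 + m_{i+1})/d_{i+1}):
  m_1 = 1*27 - 0 = 27, d_1 = (775 - 27^2)/1 = 46/1 = 46, a_1 = floor((27 + 27)/46) = 1.
  m_2 = 46*1 - 27 = 19, d_2 = (775 - 19^2)/46 = 414/46 = 9, a_2 = floor((27 + 19)/9) = 5.
  m_3 = 9*5 - 19 = 26, d_3 = (775 - 26^2)/9 = 99/9 = 11, a_3 = floor((27 + 26)/11) = 4.
  m_4 = 11*4 - 26 = 18, d_4 = (775 - 18^2)/11 = 451/11 = 41, a_4 = floor((27 + 18)/41) = 1.
  m_5 = 41*1 - 18 = 23, d_5 = (775 - 23^2)/41 = 246/41 = 6, a_5 = floor((27 + 23)/6) = 8.
  m_6 = 6*8 - 23 = 25, d_6 = (775 - 25^2)/6 = 150/6 = 25, a_6 = floor((27 + 25)/25) = 2.
  m_7 = 25*2 - 25 = 25, d_7 = (775 - 25^2)/25 = 150/25 = 6, a_7 = floor((27 + 25)/6) = 8.
  m_8 = 6*8 - 25 = 23, d_8 = (775 - 23^2)/6 = 246/6 = 41, a_8 = floor((27 + 23)/41) = 1.
  m_9 = 41*1 - 23 = 18, d_9 = (775 - 18^2)/41 = 451/41 = 11, a_9 = floor((27 + 18)/11) = 4.
  m_10 = 11*4 - 18 = 26, d_10 = (775 - 26^2)/11 = 99/11 = 9, a_10 = floor((27 + 26)/9) = 5.
  m_11 = 9*5 - 26 = 19, d_11 = (775 - 19^2)/9 = 414/9 = 46, a_11 = floor((27 + 19)/46) = 1.
  m_12 = 46*1 - 19 = 27, d_12 = (775 - 27^2)/46 = 46/46 = 1, a_12 = floor((27 + 27)/1) = 54.
  m_13 = 1*54 - 27 = 27, d_13 = (775 - 27^2)/1 = 46/1 = 46: (m_13, d_13) = (m_1, d_1) = (27, 46), so from here the quotients repeat a_1, ..., a_12; the period length is 12.
Hence the expansion of sqrt(775) is a_0 = 27 followed by the repeating block 1, 5, 4, 1, 8, 2, 8, 1, 4, 5, 1, 54 (period 12).

[27; (1, 5, 4, 1, 8, 2, 8, 1, 4, 5, 1, 54)]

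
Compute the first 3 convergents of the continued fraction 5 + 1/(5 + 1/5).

Using the convergent recurrence p_i = a_i*p_{i-1} + p_{i-2}, q_i = a_i*q_{i-1} + q_{i-2} with p_{-2}=0, p_{-1}=1, q_{-2}=1, q_{-1}=0:
  i=0: a_0=5, p_0 = 5*1 + 0 = 5, q_0 = 5*0 + 1 = 1.
  i=1: a_1=5, p_1 = 5*5 + 1 = 26, q_1 = 5*1 + 0 = 5.
  i=2: a_2=5, p_2 = 5*26 + 5 = 135, q_2 = 5*5 + 1 = 26.

5/1, 26/5, 135/26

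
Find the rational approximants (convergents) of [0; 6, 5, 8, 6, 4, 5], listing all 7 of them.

Using the convergent recurrence p_i = a_i*p_{i-1} + p_{i-2}, q_i = a_i*q_{i-1} + q_{i-2} with p_{-2}=0, p_{-1}=1, q_{-2}=1, q_{-1}=0:
  i=0: a_0=0, p_0 = 0*1 + 0 = 0, q_0 = 0*0 + 1 = 1.
  i=1: a_1=6, p_1 = 6*0 + 1 = 1, q_1 = 6*1 + 0 = 6.
  i=2: a_2=5, p_2 = 5*1 + 0 = 5, q_2 = 5*6 + 1 = 31.
  i=3: a_3=8, p_3 = 8*5 + 1 = 41, q_3 = 8*31 + 6 = 254.
  i=4: a_4=6, p_4 = 6*41 + 5 = 251, q_4 = 6*254 + 31 = 1555.
  i=5: a_5=4, p_5 = 4*251 + 41 = 1045, q_5 = 4*1555 + 254 = 6474.
  i=6: a_6=5, p_6 = 5*1045 + 251 = 5476, q_6 = 5*6474 + 1555 = 33925.

0/1, 1/6, 5/31, 41/254, 251/1555, 1045/6474, 5476/33925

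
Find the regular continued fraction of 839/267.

[3; 7, 38]

Run the Euclidean algorithm on 839 and 267; the successive quotients are the partial quotients a_0, a_1, ... (each step inverts the fractional part left over by the previous one):
  839 = 3*267 + 38, so a_0 = 3.
  267 = 7*38 + 1, so a_1 = 7.
  38 = 38*1 + 0, so a_2 = 38.
The remainder reaches 0 after 3 divisions, so the expansion has 3 partial quotients, read off in order.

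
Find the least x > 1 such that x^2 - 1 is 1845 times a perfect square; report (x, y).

(x, y) = (39689, 924)

First expand sqrt(1845) as a continued fraction. With x_i = (sqrt(1845) + m_i)/d_i and (m_0, d_0) = (0, 1): a_0 = floor(sqrt(1845)) = 42, since 42^2 = 1764 <= 1845 < 1849 = 43^2.
Iterate m_{i+1} = d_i*a_i - m_i, d_{i+1} = (1845 - m_{i+1}^2)/d_i, a_{i+1} = floor((a_0 + m_{i+1})/d_{i+1}):
  m_1 = 1*42 - 0 = 42, d_1 = (1845 - 42^2)/1 = 81/1 = 81, a_1 = floor((42 + 42)/81) = 1.
  m_2 = 81*1 - 42 = 39, d_2 = (1845 - 39^2)/81 = 324/81 = 4, a_2 = floor((42 + 39)/4) = 20.
  m_3 = 4*20 - 39 = 41, d_3 = (1845 - 41^2)/4 = 164/4 = 41, a_3 = floor((42 + 41)/41) = 2.
  m_4 = 41*2 - 41 = 41, d_4 = (1845 - 41^2)/41 = 164/41 = 4, a_4 = floor((42 + 41)/4) = 20.
  m_5 = 4*20 - 41 = 39, d_5 = (1845 - 39^2)/4 = 324/4 = 81, a_5 = floor((42 + 39)/81) = 1.
  m_6 = 81*1 - 39 = 42, d_6 = (1845 - 42^2)/81 = 81/81 = 1, a_6 = floor((42 + 42)/1) = 84.
  m_7 = 1*84 - 42 = 42, d_7 = (1845 - 42^2)/1 = 81/1 = 81: (m_7, d_7) = (m_1, d_1) = (42, 81), so from here the quotients repeat a_1, ..., a_6; the period length is 6.
So sqrt(1845) = [42; (1, 20, 2, 20, 1, 84)] with period length k = 6.
k is even, so the fundamental solution of x^2 - 1845y^2 = 1 is (p_{k-1}, q_{k-1}) = (p_5, q_5); compute convergents through index 5.
Convergents (p_i = a_i*p_{i-1} + p_{i-2}, q_i = a_i*q_{i-1} + q_{i-2} with p_{-2}=0, p_{-1}=1, q_{-2}=1, q_{-1}=0):
  i=0: a_0=42, p_0 = 42*1 + 0 = 42, q_0 = 42*0 + 1 = 1.
  i=1: a_1=1, p_1 = 1*42 + 1 = 43, q_1 = 1*1 + 0 = 1.
  i=2: a_2=20, p_2 = 20*43 + 42 = 902, q_2 = 20*1 + 1 = 21.
  i=3: a_3=2, p_3 = 2*902 + 43 = 1847, q_3 = 2*21 + 1 = 43.
  i=4: a_4=20, p_4 = 20*1847 + 902 = 37842, q_4 = 20*43 + 21 = 881.
  i=5: a_5=1, p_5 = 1*37842 + 1847 = 39689, q_5 = 1*881 + 43 = 924.
Check: 39689^2 - 1845*924^2 = 1575216721 - 1575216720 = 1, so (x, y) = (39689, 924) solves the equation, and by the theorem it is the least positive solution.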